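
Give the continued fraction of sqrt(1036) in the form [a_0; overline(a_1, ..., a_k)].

Write x_i = (sqrt(1036) + m_i)/d_i with (m_0, d_0) = (0, 1). a_0 = floor(sqrt(1036)) = 32, since 32^2 = 1024 <= 1036 < 1089 = 33^2.
Iterate m_{i+1} = d_i*a_i - m_i, d_{i+1} = (1036 - m_{i+1}^2)/d_i, a_{i+1} = floor((a_0 + m_{i+1})/d_{i+1}):
  m_1 = 1*32 - 0 = 32, d_1 = (1036 - 32^2)/1 = 12/1 = 12, a_1 = floor((32 + 32)/12) = 5.
  m_2 = 12*5 - 32 = 28, d_2 = (1036 - 28^2)/12 = 252/12 = 21, a_2 = floor((32 + 28)/21) = 2.
  m_3 = 21*2 - 28 = 14, d_3 = (1036 - 14^2)/21 = 840/21 = 40, a_3 = floor((32 + 14)/40) = 1.
  m_4 = 40*1 - 14 = 26, d_4 = (1036 - 26^2)/40 = 360/40 = 9, a_4 = floor((32 + 26)/9) = 6.
  m_5 = 9*6 - 26 = 28, d_5 = (1036 - 28^2)/9 = 252/9 = 28, a_5 = floor((32 + 28)/28) = 2.
  m_6 = 28*2 - 28 = 28, d_6 = (1036 - 28^2)/28 = 252/28 = 9, a_6 = floor((32 + 28)/9) = 6.
  m_7 = 9*6 - 28 = 26, d_7 = (1036 - 26^2)/9 = 360/9 = 40, a_7 = floor((32 + 26)/40) = 1.
  m_8 = 40*1 - 26 = 14, d_8 = (1036 - 14^2)/40 = 840/40 = 21, a_8 = floor((32 + 14)/21) = 2.
  m_9 = 21*2 - 14 = 28, d_9 = (1036 - 28^2)/21 = 252/21 = 12, a_9 = floor((32 + 28)/12) = 5.
  m_10 = 12*5 - 28 = 32, d_10 = (1036 - 32^2)/12 = 12/12 = 1, a_10 = floor((32 + 32)/1) = 64.
  m_11 = 1*64 - 32 = 32, d_11 = (1036 - 32^2)/1 = 12/1 = 12: (m_11, d_11) = (m_1, d_1) = (32, 12), so from here the quotients repeat a_1, ..., a_10; the period length is 10.
Hence the expansion of sqrt(1036) is a_0 = 32 followed by the repeating block 5, 2, 1, 6, 2, 6, 1, 2, 5, 64 (period 10).

[32; overline(5, 2, 1, 6, 2, 6, 1, 2, 5, 64)]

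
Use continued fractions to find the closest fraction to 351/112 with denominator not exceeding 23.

47/15

Expand x = 351/112 as a continued fraction with the Euclidean algorithm:
  351 = 3*112 + 15, so a_0 = 3.
  112 = 7*15 + 7, so a_1 = 7.
  15 = 2*7 + 1, so a_2 = 2.
  7 = 7*1 + 0, so a_3 = 7.
so x = [3; 7, 2, 7].
Convergents (p_i = a_i*p_{i-1} + p_{i-2}, q_i = a_i*q_{i-1} + q_{i-2} with p_{-2}=0, p_{-1}=1, q_{-2}=1, q_{-1}=0), until the denominator exceeds 23:
  i=0: a_0=3, p_0 = 3*1 + 0 = 3, q_0 = 3*0 + 1 = 1.
  i=1: a_1=7, p_1 = 7*3 + 1 = 22, q_1 = 7*1 + 0 = 7.
  i=2: a_2=2, p_2 = 2*22 + 3 = 47, q_2 = 2*7 + 1 = 15.
  i=3: a_3=7, p_3 = 7*47 + 22 = 351, q_3 = 7*15 + 7 = 112.
q_3 = 112 > 23, so the last convergent with denominator <= 23 is p_2/q_2 = 47/15.
The closest fraction with denominator <= 23 is either p_2/q_2 or the intermediate fraction (k*p_2 + p_1)/(k*q_2 + q_1) with the largest k >= 1 whose denominator stays <= 23; these approach x as k grows, and every other convergent or intermediate fraction in range is farther away.
Largest k: floor((23 - q_1)/q_2) = floor((23 - 7)/15) = 1.
That gives (1*47 + 22)/(1*15 + 7) = 69/22.
Compare the errors: |x - 47/15| = |351*15 - 47*112|/(112*15) = 1/1680, and |x - 69/22| = |351*22 - 69*112|/(112*22) = 6/2464.
Cross-multiplying, 1*2464 = 2464 < 10080 = 6*1680, so 1/1680 is smaller: the convergent 47/15 is closer to x than 69/22.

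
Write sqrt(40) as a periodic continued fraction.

Write x_i = (sqrt(40) + m_i)/d_i with (m_0, d_0) = (0, 1). a_0 = floor(sqrt(40)) = 6, since 6^2 = 36 <= 40 < 49 = 7^2.
Iterate m_{i+1} = d_i*a_i - m_i, d_{i+1} = (40 - m_{i+1}^2)/d_i, a_{i+1} = floor((a_0 + m_{i+1})/d_{i+1}):
  m_1 = 1*6 - 0 = 6, d_1 = (40 - 6^2)/1 = 4/1 = 4, a_1 = floor((6 + 6)/4) = 3.
  m_2 = 4*3 - 6 = 6, d_2 = (40 - 6^2)/4 = 4/4 = 1, a_2 = floor((6 + 6)/1) = 12.
  m_3 = 1*12 - 6 = 6, d_3 = (40 - 6^2)/1 = 4/1 = 4: (m_3, d_3) = (m_1, d_1) = (6, 4), so from here the quotients repeat a_1, a_2; the period length is 2.
Hence the expansion of sqrt(40) is a_0 = 6 followed by the repeating block 3, 12 (period 2).

[6; (3, 12)]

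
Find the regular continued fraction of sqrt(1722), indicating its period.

[41; (2, 82)]

Write x_i = (sqrt(1722) + m_i)/d_i with (m_0, d_0) = (0, 1). a_0 = floor(sqrt(1722)) = 41, since 41^2 = 1681 <= 1722 < 1764 = 42^2.
Iterate m_{i+1} = d_i*a_i - m_i, d_{i+1} = (1722 - m_{i+1}^2)/d_i, a_{i+1} = floor((a_0 + m_{i+1})/d_{i+1}):
  m_1 = 1*41 - 0 = 41, d_1 = (1722 - 41^2)/1 = 41/1 = 41, a_1 = floor((41 + 41)/41) = 2.
  m_2 = 41*2 - 41 = 41, d_2 = (1722 - 41^2)/41 = 41/41 = 1, a_2 = floor((41 + 41)/1) = 82.
  m_3 = 1*82 - 41 = 41, d_3 = (1722 - 41^2)/1 = 41/1 = 41: (m_3, d_3) = (m_1, d_1) = (41, 41), so from here the quotients repeat a_1, a_2; the period length is 2.
Hence the expansion of sqrt(1722) is a_0 = 41 followed by the repeating block 2, 82 (period 2).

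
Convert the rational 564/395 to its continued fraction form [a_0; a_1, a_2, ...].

Run the Euclidean algorithm on 564 and 395; the successive quotients are the partial quotients a_0, a_1, ... (each step inverts the fractional part left over by the previous one):
  564 = 1*395 + 169, so a_0 = 1.
  395 = 2*169 + 57, so a_1 = 2.
  169 = 2*57 + 55, so a_2 = 2.
  57 = 1*55 + 2, so a_3 = 1.
  55 = 27*2 + 1, so a_4 = 27.
  2 = 2*1 + 0, so a_5 = 2.
The remainder reaches 0 after 6 divisions, so the expansion has 6 partial quotients, read off in order.

[1; 2, 2, 1, 27, 2]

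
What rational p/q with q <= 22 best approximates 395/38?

52/5

Expand x = 395/38 as a continued fraction with the Euclidean algorithm:
  395 = 10*38 + 15, so a_0 = 10.
  38 = 2*15 + 8, so a_1 = 2.
  15 = 1*8 + 7, so a_2 = 1.
  8 = 1*7 + 1, so a_3 = 1.
  7 = 7*1 + 0, so a_4 = 7.
so x = [10; 2, 1, 1, 7].
Convergents (p_i = a_i*p_{i-1} + p_{i-2}, q_i = a_i*q_{i-1} + q_{i-2} with p_{-2}=0, p_{-1}=1, q_{-2}=1, q_{-1}=0), until the denominator exceeds 22:
  i=0: a_0=10, p_0 = 10*1 + 0 = 10, q_0 = 10*0 + 1 = 1.
  i=1: a_1=2, p_1 = 2*10 + 1 = 21, q_1 = 2*1 + 0 = 2.
  i=2: a_2=1, p_2 = 1*21 + 10 = 31, q_2 = 1*2 + 1 = 3.
  i=3: a_3=1, p_3 = 1*31 + 21 = 52, q_3 = 1*3 + 2 = 5.
  i=4: a_4=7, p_4 = 7*52 + 31 = 395, q_4 = 7*5 + 3 = 38.
q_4 = 38 > 22, so the last convergent with denominator <= 22 is p_3/q_3 = 52/5.
The closest fraction with denominator <= 22 is either p_3/q_3 or the intermediate fraction (k*p_3 + p_2)/(k*q_3 + q_2) with the largest k >= 1 whose denominator stays <= 22; these approach x as k grows, and every other convergent or intermediate fraction in range is farther away.
Largest k: floor((22 - q_2)/q_3) = floor((22 - 3)/5) = 3.
That gives (3*52 + 31)/(3*5 + 3) = 187/18.
Compare the errors: |x - 52/5| = |395*5 - 52*38|/(38*5) = 1/190, and |x - 187/18| = |395*18 - 187*38|/(38*18) = 4/684.
Cross-multiplying, 1*684 = 684 < 760 = 4*190, so 1/190 is smaller: the convergent 52/5 is closer to x than 187/18.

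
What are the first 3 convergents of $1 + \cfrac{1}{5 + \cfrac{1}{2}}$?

1/1, 6/5, 13/11

Using the convergent recurrence p_i = a_i*p_{i-1} + p_{i-2}, q_i = a_i*q_{i-1} + q_{i-2} with p_{-2}=0, p_{-1}=1, q_{-2}=1, q_{-1}=0:
  i=0: a_0=1, p_0 = 1*1 + 0 = 1, q_0 = 1*0 + 1 = 1.
  i=1: a_1=5, p_1 = 5*1 + 1 = 6, q_1 = 5*1 + 0 = 5.
  i=2: a_2=2, p_2 = 2*6 + 1 = 13, q_2 = 2*5 + 1 = 11.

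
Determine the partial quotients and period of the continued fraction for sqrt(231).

[15; (5, 30)]

Write x_i = (sqrt(231) + m_i)/d_i with (m_0, d_0) = (0, 1). a_0 = floor(sqrt(231)) = 15, since 15^2 = 225 <= 231 < 256 = 16^2.
Iterate m_{i+1} = d_i*a_i - m_i, d_{i+1} = (231 - m_{i+1}^2)/d_i, a_{i+1} = floor((a_0 + m_{i+1})/d_{i+1}):
  m_1 = 1*15 - 0 = 15, d_1 = (231 - 15^2)/1 = 6/1 = 6, a_1 = floor((15 + 15)/6) = 5.
  m_2 = 6*5 - 15 = 15, d_2 = (231 - 15^2)/6 = 6/6 = 1, a_2 = floor((15 + 15)/1) = 30.
  m_3 = 1*30 - 15 = 15, d_3 = (231 - 15^2)/1 = 6/1 = 6: (m_3, d_3) = (m_1, d_1) = (15, 6), so from here the quotients repeat a_1, a_2; the period length is 2.
Hence the expansion of sqrt(231) is a_0 = 15 followed by the repeating block 5, 30 (period 2).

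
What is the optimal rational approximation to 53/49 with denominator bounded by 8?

Expand x = 53/49 as a continued fraction with the Euclidean algorithm:
  53 = 1*49 + 4, so a_0 = 1.
  49 = 12*4 + 1, so a_1 = 12.
  4 = 4*1 + 0, so a_2 = 4.
so x = [1; 12, 4].
Convergents (p_i = a_i*p_{i-1} + p_{i-2}, q_i = a_i*q_{i-1} + q_{i-2} with p_{-2}=0, p_{-1}=1, q_{-2}=1, q_{-1}=0), until the denominator exceeds 8:
  i=0: a_0=1, p_0 = 1*1 + 0 = 1, q_0 = 1*0 + 1 = 1.
  i=1: a_1=12, p_1 = 12*1 + 1 = 13, q_1 = 12*1 + 0 = 12.
q_1 = 12 > 8, so the last convergent with denominator <= 8 is p_0/q_0 = 1/1.
The closest fraction with denominator <= 8 is either p_0/q_0 or the intermediate fraction (k*p_0 + p_{-1})/(k*q_0 + q_{-1}) with the largest k >= 1 whose denominator stays <= 8; these approach x as k grows, and every other convergent or intermediate fraction in range is farther away.
Largest k: floor((8 - q_{-1})/q_0) = floor((8 - 0)/1) = 8 (using the seeds p_{-1} = 1, q_{-1} = 0).
That gives (8*1 + 1)/(8*1 + 0) = 9/8.
Compare the errors: |x - 1/1| = |53*1 - 1*49|/(49*1) = 4/49, and |x - 9/8| = |53*8 - 9*49|/(49*8) = 17/392.
Cross-multiplying, 17*49 = 833 < 1568 = 4*392, so 17/392 is smaller: the intermediate fraction 9/8 is closer to x than 1/1.

9/8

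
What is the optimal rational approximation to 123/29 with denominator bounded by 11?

17/4

Expand x = 123/29 as a continued fraction with the Euclidean algorithm:
  123 = 4*29 + 7, so a_0 = 4.
  29 = 4*7 + 1, so a_1 = 4.
  7 = 7*1 + 0, so a_2 = 7.
so x = [4; 4, 7].
Convergents (p_i = a_i*p_{i-1} + p_{i-2}, q_i = a_i*q_{i-1} + q_{i-2} with p_{-2}=0, p_{-1}=1, q_{-2}=1, q_{-1}=0), until the denominator exceeds 11:
  i=0: a_0=4, p_0 = 4*1 + 0 = 4, q_0 = 4*0 + 1 = 1.
  i=1: a_1=4, p_1 = 4*4 + 1 = 17, q_1 = 4*1 + 0 = 4.
  i=2: a_2=7, p_2 = 7*17 + 4 = 123, q_2 = 7*4 + 1 = 29.
q_2 = 29 > 11, so the last convergent with denominator <= 11 is p_1/q_1 = 17/4.
The closest fraction with denominator <= 11 is either p_1/q_1 or the intermediate fraction (k*p_1 + p_0)/(k*q_1 + q_0) with the largest k >= 1 whose denominator stays <= 11; these approach x as k grows, and every other convergent or intermediate fraction in range is farther away.
Largest k: floor((11 - q_0)/q_1) = floor((11 - 1)/4) = 2.
That gives (2*17 + 4)/(2*4 + 1) = 38/9.
Compare the errors: |x - 17/4| = |123*4 - 17*29|/(29*4) = 1/116, and |x - 38/9| = |123*9 - 38*29|/(29*9) = 5/261.
Cross-multiplying, 1*261 = 261 < 580 = 5*116, so 1/116 is smaller: the convergent 17/4 is closer to x than 38/9.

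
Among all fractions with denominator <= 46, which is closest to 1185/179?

192/29

Expand x = 1185/179 as a continued fraction with the Euclidean algorithm:
  1185 = 6*179 + 111, so a_0 = 6.
  179 = 1*111 + 68, so a_1 = 1.
  111 = 1*68 + 43, so a_2 = 1.
  68 = 1*43 + 25, so a_3 = 1.
  43 = 1*25 + 18, so a_4 = 1.
  25 = 1*18 + 7, so a_5 = 1.
  18 = 2*7 + 4, so a_6 = 2.
  7 = 1*4 + 3, so a_7 = 1.
  4 = 1*3 + 1, so a_8 = 1.
  3 = 3*1 + 0, so a_9 = 3.
so x = [6; 1, 1, 1, 1, 1, 2, 1, 1, 3].
Convergents (p_i = a_i*p_{i-1} + p_{i-2}, q_i = a_i*q_{i-1} + q_{i-2} with p_{-2}=0, p_{-1}=1, q_{-2}=1, q_{-1}=0), until the denominator exceeds 46:
  i=0: a_0=6, p_0 = 6*1 + 0 = 6, q_0 = 6*0 + 1 = 1.
  i=1: a_1=1, p_1 = 1*6 + 1 = 7, q_1 = 1*1 + 0 = 1.
  i=2: a_2=1, p_2 = 1*7 + 6 = 13, q_2 = 1*1 + 1 = 2.
  i=3: a_3=1, p_3 = 1*13 + 7 = 20, q_3 = 1*2 + 1 = 3.
  i=4: a_4=1, p_4 = 1*20 + 13 = 33, q_4 = 1*3 + 2 = 5.
  i=5: a_5=1, p_5 = 1*33 + 20 = 53, q_5 = 1*5 + 3 = 8.
  i=6: a_6=2, p_6 = 2*53 + 33 = 139, q_6 = 2*8 + 5 = 21.
  i=7: a_7=1, p_7 = 1*139 + 53 = 192, q_7 = 1*21 + 8 = 29.
  i=8: a_8=1, p_8 = 1*192 + 139 = 331, q_8 = 1*29 + 21 = 50.
q_8 = 50 > 46, so the last convergent with denominator <= 46 is p_7/q_7 = 192/29.
The closest fraction with denominator <= 46 is either p_7/q_7 or the intermediate fraction (k*p_7 + p_6)/(k*q_7 + q_6) with the largest k >= 1 whose denominator stays <= 46; these approach x as k grows, and every other convergent or intermediate fraction in range is farther away.
Largest k: floor((46 - q_6)/q_7) = floor((46 - 21)/29) = 0.
Since k = 0, no intermediate fraction beyond p_7/q_7 has denominator <= 46, so the convergent 192/29 is the closest (its error is |1185*29 - 192*179|/(179*29) = 3/5191).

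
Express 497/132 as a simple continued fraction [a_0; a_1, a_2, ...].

[3; 1, 3, 3, 1, 7]

Run the Euclidean algorithm on 497 and 132; the successive quotients are the partial quotients a_0, a_1, ... (each step inverts the fractional part left over by the previous one):
  497 = 3*132 + 101, so a_0 = 3.
  132 = 1*101 + 31, so a_1 = 1.
  101 = 3*31 + 8, so a_2 = 3.
  31 = 3*8 + 7, so a_3 = 3.
  8 = 1*7 + 1, so a_4 = 1.
  7 = 7*1 + 0, so a_5 = 7.
The remainder reaches 0 after 6 divisions, so the expansion has 6 partial quotients, read off in order.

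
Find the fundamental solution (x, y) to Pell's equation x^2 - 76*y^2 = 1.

(x, y) = (57799, 6630)

First expand sqrt(76) as a continued fraction. With x_i = (sqrt(76) + m_i)/d_i and (m_0, d_0) = (0, 1): a_0 = floor(sqrt(76)) = 8, since 8^2 = 64 <= 76 < 81 = 9^2.
Iterate m_{i+1} = d_i*a_i - m_i, d_{i+1} = (76 - m_{i+1}^2)/d_i, a_{i+1} = floor((a_0 + m_{i+1})/d_{i+1}):
  m_1 = 1*8 - 0 = 8, d_1 = (76 - 8^2)/1 = 12/1 = 12, a_1 = floor((8 + 8)/12) = 1.
  m_2 = 12*1 - 8 = 4, d_2 = (76 - 4^2)/12 = 60/12 = 5, a_2 = floor((8 + 4)/5) = 2.
  m_3 = 5*2 - 4 = 6, d_3 = (76 - 6^2)/5 = 40/5 = 8, a_3 = floor((8 + 6)/8) = 1.
  m_4 = 8*1 - 6 = 2, d_4 = (76 - 2^2)/8 = 72/8 = 9, a_4 = floor((8 + 2)/9) = 1.
  m_5 = 9*1 - 2 = 7, d_5 = (76 - 7^2)/9 = 27/9 = 3, a_5 = floor((8 + 7)/3) = 5.
  m_6 = 3*5 - 7 = 8, d_6 = (76 - 8^2)/3 = 12/3 = 4, a_6 = floor((8 + 8)/4) = 4.
  m_7 = 4*4 - 8 = 8, d_7 = (76 - 8^2)/4 = 12/4 = 3, a_7 = floor((8 + 8)/3) = 5.
  m_8 = 3*5 - 8 = 7, d_8 = (76 - 7^2)/3 = 27/3 = 9, a_8 = floor((8 + 7)/9) = 1.
  m_9 = 9*1 - 7 = 2, d_9 = (76 - 2^2)/9 = 72/9 = 8, a_9 = floor((8 + 2)/8) = 1.
  m_10 = 8*1 - 2 = 6, d_10 = (76 - 6^2)/8 = 40/8 = 5, a_10 = floor((8 + 6)/5) = 2.
  m_11 = 5*2 - 6 = 4, d_11 = (76 - 4^2)/5 = 60/5 = 12, a_11 = floor((8 + 4)/12) = 1.
  m_12 = 12*1 - 4 = 8, d_12 = (76 - 8^2)/12 = 12/12 = 1, a_12 = floor((8 + 8)/1) = 16.
  m_13 = 1*16 - 8 = 8, d_13 = (76 - 8^2)/1 = 12/1 = 12: (m_13, d_13) = (m_1, d_1) = (8, 12), so from here the quotients repeat a_1, ..., a_12; the period length is 12.
So sqrt(76) = [8; (1, 2, 1, 1, 5, 4, 5, 1, 1, 2, 1, 16)] with period length k = 12.
k is even, so the fundamental solution of x^2 - 76y^2 = 1 is (p_{k-1}, q_{k-1}) = (p_11, q_11); compute convergents through index 11.
Convergents (p_i = a_i*p_{i-1} + p_{i-2}, q_i = a_i*q_{i-1} + q_{i-2} with p_{-2}=0, p_{-1}=1, q_{-2}=1, q_{-1}=0):
  i=0: a_0=8, p_0 = 8*1 + 0 = 8, q_0 = 8*0 + 1 = 1.
  i=1: a_1=1, p_1 = 1*8 + 1 = 9, q_1 = 1*1 + 0 = 1.
  i=2: a_2=2, p_2 = 2*9 + 8 = 26, q_2 = 2*1 + 1 = 3.
  i=3: a_3=1, p_3 = 1*26 + 9 = 35, q_3 = 1*3 + 1 = 4.
  i=4: a_4=1, p_4 = 1*35 + 26 = 61, q_4 = 1*4 + 3 = 7.
  i=5: a_5=5, p_5 = 5*61 + 35 = 340, q_5 = 5*7 + 4 = 39.
  i=6: a_6=4, p_6 = 4*340 + 61 = 1421, q_6 = 4*39 + 7 = 163.
  i=7: a_7=5, p_7 = 5*1421 + 340 = 7445, q_7 = 5*163 + 39 = 854.
  i=8: a_8=1, p_8 = 1*7445 + 1421 = 8866, q_8 = 1*854 + 163 = 1017.
  i=9: a_9=1, p_9 = 1*8866 + 7445 = 16311, q_9 = 1*1017 + 854 = 1871.
  i=10: a_10=2, p_10 = 2*16311 + 8866 = 41488, q_10 = 2*1871 + 1017 = 4759.
  i=11: a_11=1, p_11 = 1*41488 + 16311 = 57799, q_11 = 1*4759 + 1871 = 6630.
Check: 57799^2 - 76*6630^2 = 3340724401 - 3340724400 = 1, so (x, y) = (57799, 6630) solves the equation, and by the theorem it is the least positive solution.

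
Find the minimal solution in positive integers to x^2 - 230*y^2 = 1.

First expand sqrt(230) as a continued fraction. With x_i = (sqrt(230) + m_i)/d_i and (m_0, d_0) = (0, 1): a_0 = floor(sqrt(230)) = 15, since 15^2 = 225 <= 230 < 256 = 16^2.
Iterate m_{i+1} = d_i*a_i - m_i, d_{i+1} = (230 - m_{i+1}^2)/d_i, a_{i+1} = floor((a_0 + m_{i+1})/d_{i+1}):
  m_1 = 1*15 - 0 = 15, d_1 = (230 - 15^2)/1 = 5/1 = 5, a_1 = floor((15 + 15)/5) = 6.
  m_2 = 5*6 - 15 = 15, d_2 = (230 - 15^2)/5 = 5/5 = 1, a_2 = floor((15 + 15)/1) = 30.
  m_3 = 1*30 - 15 = 15, d_3 = (230 - 15^2)/1 = 5/1 = 5: (m_3, d_3) = (m_1, d_1) = (15, 5), so from here the quotients repeat a_1, a_2; the period length is 2.
So sqrt(230) = [15; (6, 30)] with period length k = 2.
k is even, so the fundamental solution of x^2 - 230y^2 = 1 is (p_{k-1}, q_{k-1}) = (p_1, q_1); compute convergents through index 1.
Convergents (p_i = a_i*p_{i-1} + p_{i-2}, q_i = a_i*q_{i-1} + q_{i-2} with p_{-2}=0, p_{-1}=1, q_{-2}=1, q_{-1}=0):
  i=0: a_0=15, p_0 = 15*1 + 0 = 15, q_0 = 15*0 + 1 = 1.
  i=1: a_1=6, p_1 = 6*15 + 1 = 91, q_1 = 6*1 + 0 = 6.
Check: 91^2 - 230*6^2 = 8281 - 8280 = 1, so (x, y) = (91, 6) solves the equation, and by the theorem it is the least positive solution.

(x, y) = (91, 6)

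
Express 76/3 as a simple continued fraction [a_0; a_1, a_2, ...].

[25; 3]

Run the Euclidean algorithm on 76 and 3; the successive quotients are the partial quotients a_0, a_1, ... (each step inverts the fractional part left over by the previous one):
  76 = 25*3 + 1, so a_0 = 25.
  3 = 3*1 + 0, so a_1 = 3.
The remainder reaches 0 after 2 divisions, so the expansion has 2 partial quotients, read off in order.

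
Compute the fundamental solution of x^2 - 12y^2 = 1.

First expand sqrt(12) as a continued fraction. With x_i = (sqrt(12) + m_i)/d_i and (m_0, d_0) = (0, 1): a_0 = floor(sqrt(12)) = 3, since 3^2 = 9 <= 12 < 16 = 4^2.
Iterate m_{i+1} = d_i*a_i - m_i, d_{i+1} = (12 - m_{i+1}^2)/d_i, a_{i+1} = floor((a_0 + m_{i+1})/d_{i+1}):
  m_1 = 1*3 - 0 = 3, d_1 = (12 - 3^2)/1 = 3/1 = 3, a_1 = floor((3 + 3)/3) = 2.
  m_2 = 3*2 - 3 = 3, d_2 = (12 - 3^2)/3 = 3/3 = 1, a_2 = floor((3 + 3)/1) = 6.
  m_3 = 1*6 - 3 = 3, d_3 = (12 - 3^2)/1 = 3/1 = 3: (m_3, d_3) = (m_1, d_1) = (3, 3), so from here the quotients repeat a_1, a_2; the period length is 2.
So sqrt(12) = [3; (2, 6)] with period length k = 2.
k is even, so the fundamental solution of x^2 - 12y^2 = 1 is (p_{k-1}, q_{k-1}) = (p_1, q_1); compute convergents through index 1.
Convergents (p_i = a_i*p_{i-1} + p_{i-2}, q_i = a_i*q_{i-1} + q_{i-2} with p_{-2}=0, p_{-1}=1, q_{-2}=1, q_{-1}=0):
  i=0: a_0=3, p_0 = 3*1 + 0 = 3, q_0 = 3*0 + 1 = 1.
  i=1: a_1=2, p_1 = 2*3 + 1 = 7, q_1 = 2*1 + 0 = 2.
Check: 7^2 - 12*2^2 = 49 - 48 = 1, so (x, y) = (7, 2) solves the equation, and by the theorem it is the least positive solution.

(x, y) = (7, 2)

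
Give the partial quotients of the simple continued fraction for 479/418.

Run the Euclidean algorithm on 479 and 418; the successive quotients are the partial quotients a_0, a_1, ... (each step inverts the fractional part left over by the previous one):
  479 = 1*418 + 61, so a_0 = 1.
  418 = 6*61 + 52, so a_1 = 6.
  61 = 1*52 + 9, so a_2 = 1.
  52 = 5*9 + 7, so a_3 = 5.
  9 = 1*7 + 2, so a_4 = 1.
  7 = 3*2 + 1, so a_5 = 3.
  2 = 2*1 + 0, so a_6 = 2.
The remainder reaches 0 after 7 divisions, so the expansion has 7 partial quotients, read off in order.

[1; 6, 1, 5, 1, 3, 2]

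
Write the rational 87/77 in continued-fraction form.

Run the Euclidean algorithm on 87 and 77; the successive quotients are the partial quotients a_0, a_1, ... (each step inverts the fractional part left over by the previous one):
  87 = 1*77 + 10, so a_0 = 1.
  77 = 7*10 + 7, so a_1 = 7.
  10 = 1*7 + 3, so a_2 = 1.
  7 = 2*3 + 1, so a_3 = 2.
  3 = 3*1 + 0, so a_4 = 3.
The remainder reaches 0 after 5 divisions, so the expansion has 5 partial quotients, read off in order.

[1; 7, 1, 2, 3]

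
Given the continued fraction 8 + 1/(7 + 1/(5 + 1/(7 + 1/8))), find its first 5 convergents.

Using the convergent recurrence p_i = a_i*p_{i-1} + p_{i-2}, q_i = a_i*q_{i-1} + q_{i-2} with p_{-2}=0, p_{-1}=1, q_{-2}=1, q_{-1}=0:
  i=0: a_0=8, p_0 = 8*1 + 0 = 8, q_0 = 8*0 + 1 = 1.
  i=1: a_1=7, p_1 = 7*8 + 1 = 57, q_1 = 7*1 + 0 = 7.
  i=2: a_2=5, p_2 = 5*57 + 8 = 293, q_2 = 5*7 + 1 = 36.
  i=3: a_3=7, p_3 = 7*293 + 57 = 2108, q_3 = 7*36 + 7 = 259.
  i=4: a_4=8, p_4 = 8*2108 + 293 = 17157, q_4 = 8*259 + 36 = 2108.

8/1, 57/7, 293/36, 2108/259, 17157/2108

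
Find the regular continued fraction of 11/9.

[1; 4, 2]

Run the Euclidean algorithm on 11 and 9; the successive quotients are the partial quotients a_0, a_1, ... (each step inverts the fractional part left over by the previous one):
  11 = 1*9 + 2, so a_0 = 1.
  9 = 4*2 + 1, so a_1 = 4.
  2 = 2*1 + 0, so a_2 = 2.
The remainder reaches 0 after 3 divisions, so the expansion has 3 partial quotients, read off in order.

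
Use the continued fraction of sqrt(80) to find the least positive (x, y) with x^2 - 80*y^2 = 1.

First expand sqrt(80) as a continued fraction. With x_i = (sqrt(80) + m_i)/d_i and (m_0, d_0) = (0, 1): a_0 = floor(sqrt(80)) = 8, since 8^2 = 64 <= 80 < 81 = 9^2.
Iterate m_{i+1} = d_i*a_i - m_i, d_{i+1} = (80 - m_{i+1}^2)/d_i, a_{i+1} = floor((a_0 + m_{i+1})/d_{i+1}):
  m_1 = 1*8 - 0 = 8, d_1 = (80 - 8^2)/1 = 16/1 = 16, a_1 = floor((8 + 8)/16) = 1.
  m_2 = 16*1 - 8 = 8, d_2 = (80 - 8^2)/16 = 16/16 = 1, a_2 = floor((8 + 8)/1) = 16.
  m_3 = 1*16 - 8 = 8, d_3 = (80 - 8^2)/1 = 16/1 = 16: (m_3, d_3) = (m_1, d_1) = (8, 16), so from here the quotients repeat a_1, a_2; the period length is 2.
So sqrt(80) = [8; (1, 16)] with period length k = 2.
k is even, so the fundamental solution of x^2 - 80y^2 = 1 is (p_{k-1}, q_{k-1}) = (p_1, q_1); compute convergents through index 1.
Convergents (p_i = a_i*p_{i-1} + p_{i-2}, q_i = a_i*q_{i-1} + q_{i-2} with p_{-2}=0, p_{-1}=1, q_{-2}=1, q_{-1}=0):
  i=0: a_0=8, p_0 = 8*1 + 0 = 8, q_0 = 8*0 + 1 = 1.
  i=1: a_1=1, p_1 = 1*8 + 1 = 9, q_1 = 1*1 + 0 = 1.
Check: 9^2 - 80*1^2 = 81 - 80 = 1, so (x, y) = (9, 1) solves the equation, and by the theorem it is the least positive solution.

(x, y) = (9, 1)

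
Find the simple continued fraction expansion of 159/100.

Run the Euclidean algorithm on 159 and 100; the successive quotients are the partial quotients a_0, a_1, ... (each step inverts the fractional part left over by the previous one):
  159 = 1*100 + 59, so a_0 = 1.
  100 = 1*59 + 41, so a_1 = 1.
  59 = 1*41 + 18, so a_2 = 1.
  41 = 2*18 + 5, so a_3 = 2.
  18 = 3*5 + 3, so a_4 = 3.
  5 = 1*3 + 2, so a_5 = 1.
  3 = 1*2 + 1, so a_6 = 1.
  2 = 2*1 + 0, so a_7 = 2.
The remainder reaches 0 after 8 divisions, so the expansion has 8 partial quotients, read off in order.

[1; 1, 1, 2, 3, 1, 1, 2]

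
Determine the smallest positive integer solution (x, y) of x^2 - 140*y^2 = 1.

First expand sqrt(140) as a continued fraction. With x_i = (sqrt(140) + m_i)/d_i and (m_0, d_0) = (0, 1): a_0 = floor(sqrt(140)) = 11, since 11^2 = 121 <= 140 < 144 = 12^2.
Iterate m_{i+1} = d_i*a_i - m_i, d_{i+1} = (140 - m_{i+1}^2)/d_i, a_{i+1} = floor((a_0 + m_{i+1})/d_{i+1}):
  m_1 = 1*11 - 0 = 11, d_1 = (140 - 11^2)/1 = 19/1 = 19, a_1 = floor((11 + 11)/19) = 1.
  m_2 = 19*1 - 11 = 8, d_2 = (140 - 8^2)/19 = 76/19 = 4, a_2 = floor((11 + 8)/4) = 4.
  m_3 = 4*4 - 8 = 8, d_3 = (140 - 8^2)/4 = 76/4 = 19, a_3 = floor((11 + 8)/19) = 1.
  m_4 = 19*1 - 8 = 11, d_4 = (140 - 11^2)/19 = 19/19 = 1, a_4 = floor((11 + 11)/1) = 22.
  m_5 = 1*22 - 11 = 11, d_5 = (140 - 11^2)/1 = 19/1 = 19: (m_5, d_5) = (m_1, d_1) = (11, 19), so from here the quotients repeat a_1, ..., a_4; the period length is 4.
So sqrt(140) = [11; (1, 4, 1, 22)] with period length k = 4.
k is even, so the fundamental solution of x^2 - 140y^2 = 1 is (p_{k-1}, q_{k-1}) = (p_3, q_3); compute convergents through index 3.
Convergents (p_i = a_i*p_{i-1} + p_{i-2}, q_i = a_i*q_{i-1} + q_{i-2} with p_{-2}=0, p_{-1}=1, q_{-2}=1, q_{-1}=0):
  i=0: a_0=11, p_0 = 11*1 + 0 = 11, q_0 = 11*0 + 1 = 1.
  i=1: a_1=1, p_1 = 1*11 + 1 = 12, q_1 = 1*1 + 0 = 1.
  i=2: a_2=4, p_2 = 4*12 + 11 = 59, q_2 = 4*1 + 1 = 5.
  i=3: a_3=1, p_3 = 1*59 + 12 = 71, q_3 = 1*5 + 1 = 6.
Check: 71^2 - 140*6^2 = 5041 - 5040 = 1, so (x, y) = (71, 6) solves the equation, and by the theorem it is the least positive solution.

(x, y) = (71, 6)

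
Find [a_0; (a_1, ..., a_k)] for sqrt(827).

Write x_i = (sqrt(827) + m_i)/d_i with (m_0, d_0) = (0, 1). a_0 = floor(sqrt(827)) = 28, since 28^2 = 784 <= 827 < 841 = 29^2.
Iterate m_{i+1} = d_i*a_i - m_i, d_{i+1} = (827 - m_{i+1}^2)/d_i, a_{i+1} = floor((a_0 + m_{i+1})/d_{i+1}):
  m_1 = 1*28 - 0 = 28, d_1 = (827 - 28^2)/1 = 43/1 = 43, a_1 = floor((28 + 28)/43) = 1.
  m_2 = 43*1 - 28 = 15, d_2 = (827 - 15^2)/43 = 602/43 = 14, a_2 = floor((28 + 15)/14) = 3.
  m_3 = 14*3 - 15 = 27, d_3 = (827 - 27^2)/14 = 98/14 = 7, a_3 = floor((28 + 27)/7) = 7.
  m_4 = 7*7 - 27 = 22, d_4 = (827 - 22^2)/7 = 343/7 = 49, a_4 = floor((28 + 22)/49) = 1.
  m_5 = 49*1 - 22 = 27, d_5 = (827 - 27^2)/49 = 98/49 = 2, a_5 = floor((28 + 27)/2) = 27.
  m_6 = 2*27 - 27 = 27, d_6 = (827 - 27^2)/2 = 98/2 = 49, a_6 = floor((28 + 27)/49) = 1.
  m_7 = 49*1 - 27 = 22, d_7 = (827 - 22^2)/49 = 343/49 = 7, a_7 = floor((28 + 22)/7) = 7.
  m_8 = 7*7 - 22 = 27, d_8 = (827 - 27^2)/7 = 98/7 = 14, a_8 = floor((28 + 27)/14) = 3.
  m_9 = 14*3 - 27 = 15, d_9 = (827 - 15^2)/14 = 602/14 = 43, a_9 = floor((28 + 15)/43) = 1.
  m_10 = 43*1 - 15 = 28, d_10 = (827 - 28^2)/43 = 43/43 = 1, a_10 = floor((28 + 28)/1) = 56.
  m_11 = 1*56 - 28 = 28, d_11 = (827 - 28^2)/1 = 43/1 = 43: (m_11, d_11) = (m_1, d_1) = (28, 43), so from here the quotients repeat a_1, ..., a_10; the period length is 10.
Hence the expansion of sqrt(827) is a_0 = 28 followed by the repeating block 1, 3, 7, 1, 27, 1, 7, 3, 1, 56 (period 10).

[28; (1, 3, 7, 1, 27, 1, 7, 3, 1, 56)]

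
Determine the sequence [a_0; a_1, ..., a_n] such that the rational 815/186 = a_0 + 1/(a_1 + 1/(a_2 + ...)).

Run the Euclidean algorithm on 815 and 186; the successive quotients are the partial quotients a_0, a_1, ... (each step inverts the fractional part left over by the previous one):
  815 = 4*186 + 71, so a_0 = 4.
  186 = 2*71 + 44, so a_1 = 2.
  71 = 1*44 + 27, so a_2 = 1.
  44 = 1*27 + 17, so a_3 = 1.
  27 = 1*17 + 10, so a_4 = 1.
  17 = 1*10 + 7, so a_5 = 1.
  10 = 1*7 + 3, so a_6 = 1.
  7 = 2*3 + 1, so a_7 = 2.
  3 = 3*1 + 0, so a_8 = 3.
The remainder reaches 0 after 9 divisions, so the expansion has 9 partial quotients, read off in order.

[4; 2, 1, 1, 1, 1, 1, 2, 3]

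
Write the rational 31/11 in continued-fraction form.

[2; 1, 4, 2]

Run the Euclidean algorithm on 31 and 11; the successive quotients are the partial quotients a_0, a_1, ... (each step inverts the fractional part left over by the previous one):
  31 = 2*11 + 9, so a_0 = 2.
  11 = 1*9 + 2, so a_1 = 1.
  9 = 4*2 + 1, so a_2 = 4.
  2 = 2*1 + 0, so a_3 = 2.
The remainder reaches 0 after 4 divisions, so the expansion has 4 partial quotients, read off in order.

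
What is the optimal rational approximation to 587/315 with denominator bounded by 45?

Expand x = 587/315 as a continued fraction with the Euclidean algorithm:
  587 = 1*315 + 272, so a_0 = 1.
  315 = 1*272 + 43, so a_1 = 1.
  272 = 6*43 + 14, so a_2 = 6.
  43 = 3*14 + 1, so a_3 = 3.
  14 = 14*1 + 0, so a_4 = 14.
so x = [1; 1, 6, 3, 14].
Convergents (p_i = a_i*p_{i-1} + p_{i-2}, q_i = a_i*q_{i-1} + q_{i-2} with p_{-2}=0, p_{-1}=1, q_{-2}=1, q_{-1}=0), until the denominator exceeds 45:
  i=0: a_0=1, p_0 = 1*1 + 0 = 1, q_0 = 1*0 + 1 = 1.
  i=1: a_1=1, p_1 = 1*1 + 1 = 2, q_1 = 1*1 + 0 = 1.
  i=2: a_2=6, p_2 = 6*2 + 1 = 13, q_2 = 6*1 + 1 = 7.
  i=3: a_3=3, p_3 = 3*13 + 2 = 41, q_3 = 3*7 + 1 = 22.
  i=4: a_4=14, p_4 = 14*41 + 13 = 587, q_4 = 14*22 + 7 = 315.
q_4 = 315 > 45, so the last convergent with denominator <= 45 is p_3/q_3 = 41/22.
The closest fraction with denominator <= 45 is either p_3/q_3 or the intermediate fraction (k*p_3 + p_2)/(k*q_3 + q_2) with the largest k >= 1 whose denominator stays <= 45; these approach x as k grows, and every other convergent or intermediate fraction in range is farther away.
Largest k: floor((45 - q_2)/q_3) = floor((45 - 7)/22) = 1.
That gives (1*41 + 13)/(1*22 + 7) = 54/29.
Compare the errors: |x - 41/22| = |587*22 - 41*315|/(315*22) = 1/6930, and |x - 54/29| = |587*29 - 54*315|/(315*29) = 13/9135.
Cross-multiplying, 1*9135 = 9135 < 90090 = 13*6930, so 1/6930 is smaller: the convergent 41/22 is closer to x than 54/29.

41/22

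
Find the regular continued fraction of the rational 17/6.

Run the Euclidean algorithm on 17 and 6; the successive quotients are the partial quotients a_0, a_1, ... (each step inverts the fractional part left over by the previous one):
  17 = 2*6 + 5, so a_0 = 2.
  6 = 1*5 + 1, so a_1 = 1.
  5 = 5*1 + 0, so a_2 = 5.
The remainder reaches 0 after 3 divisions, so the expansion has 3 partial quotients, read off in order.

[2; 1, 5]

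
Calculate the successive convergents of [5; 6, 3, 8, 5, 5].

5/1, 31/6, 98/19, 815/158, 4173/809, 21680/4203

Using the convergent recurrence p_i = a_i*p_{i-1} + p_{i-2}, q_i = a_i*q_{i-1} + q_{i-2} with p_{-2}=0, p_{-1}=1, q_{-2}=1, q_{-1}=0:
  i=0: a_0=5, p_0 = 5*1 + 0 = 5, q_0 = 5*0 + 1 = 1.
  i=1: a_1=6, p_1 = 6*5 + 1 = 31, q_1 = 6*1 + 0 = 6.
  i=2: a_2=3, p_2 = 3*31 + 5 = 98, q_2 = 3*6 + 1 = 19.
  i=3: a_3=8, p_3 = 8*98 + 31 = 815, q_3 = 8*19 + 6 = 158.
  i=4: a_4=5, p_4 = 5*815 + 98 = 4173, q_4 = 5*158 + 19 = 809.
  i=5: a_5=5, p_5 = 5*4173 + 815 = 21680, q_5 = 5*809 + 158 = 4203.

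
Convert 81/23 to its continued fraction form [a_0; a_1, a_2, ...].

[3; 1, 1, 11]

Run the Euclidean algorithm on 81 and 23; the successive quotients are the partial quotients a_0, a_1, ... (each step inverts the fractional part left over by the previous one):
  81 = 3*23 + 12, so a_0 = 3.
  23 = 1*12 + 11, so a_1 = 1.
  12 = 1*11 + 1, so a_2 = 1.
  11 = 11*1 + 0, so a_3 = 11.
The remainder reaches 0 after 4 divisions, so the expansion has 4 partial quotients, read off in order.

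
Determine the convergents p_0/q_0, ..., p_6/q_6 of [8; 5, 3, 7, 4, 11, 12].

8/1, 41/5, 131/16, 958/117, 3963/484, 44551/5441, 538575/65776

Using the convergent recurrence p_i = a_i*p_{i-1} + p_{i-2}, q_i = a_i*q_{i-1} + q_{i-2} with p_{-2}=0, p_{-1}=1, q_{-2}=1, q_{-1}=0:
  i=0: a_0=8, p_0 = 8*1 + 0 = 8, q_0 = 8*0 + 1 = 1.
  i=1: a_1=5, p_1 = 5*8 + 1 = 41, q_1 = 5*1 + 0 = 5.
  i=2: a_2=3, p_2 = 3*41 + 8 = 131, q_2 = 3*5 + 1 = 16.
  i=3: a_3=7, p_3 = 7*131 + 41 = 958, q_3 = 7*16 + 5 = 117.
  i=4: a_4=4, p_4 = 4*958 + 131 = 3963, q_4 = 4*117 + 16 = 484.
  i=5: a_5=11, p_5 = 11*3963 + 958 = 44551, q_5 = 11*484 + 117 = 5441.
  i=6: a_6=12, p_6 = 12*44551 + 3963 = 538575, q_6 = 12*5441 + 484 = 65776.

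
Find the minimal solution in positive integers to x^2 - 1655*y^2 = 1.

First expand sqrt(1655) as a continued fraction. With x_i = (sqrt(1655) + m_i)/d_i and (m_0, d_0) = (0, 1): a_0 = floor(sqrt(1655)) = 40, since 40^2 = 1600 <= 1655 < 1681 = 41^2.
Iterate m_{i+1} = d_i*a_i - m_i, d_{i+1} = (1655 - m_{i+1}^2)/d_i, a_{i+1} = floor((a_0 + m_{i+1})/d_{i+1}):
  m_1 = 1*40 - 0 = 40, d_1 = (1655 - 40^2)/1 = 55/1 = 55, a_1 = floor((40 + 40)/55) = 1.
  m_2 = 55*1 - 40 = 15, d_2 = (1655 - 15^2)/55 = 1430/55 = 26, a_2 = floor((40 + 15)/26) = 2.
  m_3 = 26*2 - 15 = 37, d_3 = (1655 - 37^2)/26 = 286/26 = 11, a_3 = floor((40 + 37)/11) = 7.
  m_4 = 11*7 - 37 = 40, d_4 = (1655 - 40^2)/11 = 55/11 = 5, a_4 = floor((40 + 40)/5) = 16.
  m_5 = 5*16 - 40 = 40, d_5 = (1655 - 40^2)/5 = 55/5 = 11, a_5 = floor((40 + 40)/11) = 7.
  m_6 = 11*7 - 40 = 37, d_6 = (1655 - 37^2)/11 = 286/11 = 26, a_6 = floor((40 + 37)/26) = 2.
  m_7 = 26*2 - 37 = 15, d_7 = (1655 - 15^2)/26 = 1430/26 = 55, a_7 = floor((40 + 15)/55) = 1.
  m_8 = 55*1 - 15 = 40, d_8 = (1655 - 40^2)/55 = 55/55 = 1, a_8 = floor((40 + 40)/1) = 80.
  m_9 = 1*80 - 40 = 40, d_9 = (1655 - 40^2)/1 = 55/1 = 55: (m_9, d_9) = (m_1, d_1) = (40, 55), so from here the quotients repeat a_1, ..., a_8; the period length is 8.
So sqrt(1655) = [40; (1, 2, 7, 16, 7, 2, 1, 80)] with period length k = 8.
k is even, so the fundamental solution of x^2 - 1655y^2 = 1 is (p_{k-1}, q_{k-1}) = (p_7, q_7); compute convergents through index 7.
Convergents (p_i = a_i*p_{i-1} + p_{i-2}, q_i = a_i*q_{i-1} + q_{i-2} with p_{-2}=0, p_{-1}=1, q_{-2}=1, q_{-1}=0):
  i=0: a_0=40, p_0 = 40*1 + 0 = 40, q_0 = 40*0 + 1 = 1.
  i=1: a_1=1, p_1 = 1*40 + 1 = 41, q_1 = 1*1 + 0 = 1.
  i=2: a_2=2, p_2 = 2*41 + 40 = 122, q_2 = 2*1 + 1 = 3.
  i=3: a_3=7, p_3 = 7*122 + 41 = 895, q_3 = 7*3 + 1 = 22.
  i=4: a_4=16, p_4 = 16*895 + 122 = 14442, q_4 = 16*22 + 3 = 355.
  i=5: a_5=7, p_5 = 7*14442 + 895 = 101989, q_5 = 7*355 + 22 = 2507.
  i=6: a_6=2, p_6 = 2*101989 + 14442 = 218420, q_6 = 2*2507 + 355 = 5369.
  i=7: a_7=1, p_7 = 1*218420 + 101989 = 320409, q_7 = 1*5369 + 2507 = 7876.
Check: 320409^2 - 1655*7876^2 = 102661927281 - 102661927280 = 1, so (x, y) = (320409, 7876) solves the equation, and by the theorem it is the least positive solution.

(x, y) = (320409, 7876)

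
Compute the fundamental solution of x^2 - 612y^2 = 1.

(x, y) = (2177, 88)

First expand sqrt(612) as a continued fraction. With x_i = (sqrt(612) + m_i)/d_i and (m_0, d_0) = (0, 1): a_0 = floor(sqrt(612)) = 24, since 24^2 = 576 <= 612 < 625 = 25^2.
Iterate m_{i+1} = d_i*a_i - m_i, d_{i+1} = (612 - m_{i+1}^2)/d_i, a_{i+1} = floor((a_0 + m_{i+1})/d_{i+1}):
  m_1 = 1*24 - 0 = 24, d_1 = (612 - 24^2)/1 = 36/1 = 36, a_1 = floor((24 + 24)/36) = 1.
  m_2 = 36*1 - 24 = 12, d_2 = (612 - 12^2)/36 = 468/36 = 13, a_2 = floor((24 + 12)/13) = 2.
  m_3 = 13*2 - 12 = 14, d_3 = (612 - 14^2)/13 = 416/13 = 32, a_3 = floor((24 + 14)/32) = 1.
  m_4 = 32*1 - 14 = 18, d_4 = (612 - 18^2)/32 = 288/32 = 9, a_4 = floor((24 + 18)/9) = 4.
  m_5 = 9*4 - 18 = 18, d_5 = (612 - 18^2)/9 = 288/9 = 32, a_5 = floor((24 + 18)/32) = 1.
  m_6 = 32*1 - 18 = 14, d_6 = (612 - 14^2)/32 = 416/32 = 13, a_6 = floor((24 + 14)/13) = 2.
  m_7 = 13*2 - 14 = 12, d_7 = (612 - 12^2)/13 = 468/13 = 36, a_7 = floor((24 + 12)/36) = 1.
  m_8 = 36*1 - 12 = 24, d_8 = (612 - 24^2)/36 = 36/36 = 1, a_8 = floor((24 + 24)/1) = 48.
  m_9 = 1*48 - 24 = 24, d_9 = (612 - 24^2)/1 = 36/1 = 36: (m_9, d_9) = (m_1, d_1) = (24, 36), so from here the quotients repeat a_1, ..., a_8; the period length is 8.
So sqrt(612) = [24; (1, 2, 1, 4, 1, 2, 1, 48)] with period length k = 8.
k is even, so the fundamental solution of x^2 - 612y^2 = 1 is (p_{k-1}, q_{k-1}) = (p_7, q_7); compute convergents through index 7.
Convergents (p_i = a_i*p_{i-1} + p_{i-2}, q_i = a_i*q_{i-1} + q_{i-2} with p_{-2}=0, p_{-1}=1, q_{-2}=1, q_{-1}=0):
  i=0: a_0=24, p_0 = 24*1 + 0 = 24, q_0 = 24*0 + 1 = 1.
  i=1: a_1=1, p_1 = 1*24 + 1 = 25, q_1 = 1*1 + 0 = 1.
  i=2: a_2=2, p_2 = 2*25 + 24 = 74, q_2 = 2*1 + 1 = 3.
  i=3: a_3=1, p_3 = 1*74 + 25 = 99, q_3 = 1*3 + 1 = 4.
  i=4: a_4=4, p_4 = 4*99 + 74 = 470, q_4 = 4*4 + 3 = 19.
  i=5: a_5=1, p_5 = 1*470 + 99 = 569, q_5 = 1*19 + 4 = 23.
  i=6: a_6=2, p_6 = 2*569 + 470 = 1608, q_6 = 2*23 + 19 = 65.
  i=7: a_7=1, p_7 = 1*1608 + 569 = 2177, q_7 = 1*65 + 23 = 88.
Check: 2177^2 - 612*88^2 = 4739329 - 4739328 = 1, so (x, y) = (2177, 88) solves the equation, and by the theorem it is the least positive solution.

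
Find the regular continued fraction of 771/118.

[6; 1, 1, 6, 1, 7]

Run the Euclidean algorithm on 771 and 118; the successive quotients are the partial quotients a_0, a_1, ... (each step inverts the fractional part left over by the previous one):
  771 = 6*118 + 63, so a_0 = 6.
  118 = 1*63 + 55, so a_1 = 1.
  63 = 1*55 + 8, so a_2 = 1.
  55 = 6*8 + 7, so a_3 = 6.
  8 = 1*7 + 1, so a_4 = 1.
  7 = 7*1 + 0, so a_5 = 7.
The remainder reaches 0 after 6 divisions, so the expansion has 6 partial quotients, read off in order.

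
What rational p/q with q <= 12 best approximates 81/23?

7/2

Expand x = 81/23 as a continued fraction with the Euclidean algorithm:
  81 = 3*23 + 12, so a_0 = 3.
  23 = 1*12 + 11, so a_1 = 1.
  12 = 1*11 + 1, so a_2 = 1.
  11 = 11*1 + 0, so a_3 = 11.
so x = [3; 1, 1, 11].
Convergents (p_i = a_i*p_{i-1} + p_{i-2}, q_i = a_i*q_{i-1} + q_{i-2} with p_{-2}=0, p_{-1}=1, q_{-2}=1, q_{-1}=0), until the denominator exceeds 12:
  i=0: a_0=3, p_0 = 3*1 + 0 = 3, q_0 = 3*0 + 1 = 1.
  i=1: a_1=1, p_1 = 1*3 + 1 = 4, q_1 = 1*1 + 0 = 1.
  i=2: a_2=1, p_2 = 1*4 + 3 = 7, q_2 = 1*1 + 1 = 2.
  i=3: a_3=11, p_3 = 11*7 + 4 = 81, q_3 = 11*2 + 1 = 23.
q_3 = 23 > 12, so the last convergent with denominator <= 12 is p_2/q_2 = 7/2.
The closest fraction with denominator <= 12 is either p_2/q_2 or the intermediate fraction (k*p_2 + p_1)/(k*q_2 + q_1) with the largest k >= 1 whose denominator stays <= 12; these approach x as k grows, and every other convergent or intermediate fraction in range is farther away.
Largest k: floor((12 - q_1)/q_2) = floor((12 - 1)/2) = 5.
That gives (5*7 + 4)/(5*2 + 1) = 39/11.
Compare the errors: |x - 7/2| = |81*2 - 7*23|/(23*2) = 1/46, and |x - 39/11| = |81*11 - 39*23|/(23*11) = 6/253.
Cross-multiplying, 1*253 = 253 < 276 = 6*46, so 1/46 is smaller: the convergent 7/2 is closer to x than 39/11.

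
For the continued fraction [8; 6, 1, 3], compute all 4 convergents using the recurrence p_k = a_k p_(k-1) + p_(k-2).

Using the convergent recurrence p_i = a_i*p_{i-1} + p_{i-2}, q_i = a_i*q_{i-1} + q_{i-2} with p_{-2}=0, p_{-1}=1, q_{-2}=1, q_{-1}=0:
  i=0: a_0=8, p_0 = 8*1 + 0 = 8, q_0 = 8*0 + 1 = 1.
  i=1: a_1=6, p_1 = 6*8 + 1 = 49, q_1 = 6*1 + 0 = 6.
  i=2: a_2=1, p_2 = 1*49 + 8 = 57, q_2 = 1*6 + 1 = 7.
  i=3: a_3=3, p_3 = 3*57 + 49 = 220, q_3 = 3*7 + 6 = 27.

8/1, 49/6, 57/7, 220/27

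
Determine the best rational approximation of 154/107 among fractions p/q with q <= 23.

Expand x = 154/107 as a continued fraction with the Euclidean algorithm:
  154 = 1*107 + 47, so a_0 = 1.
  107 = 2*47 + 13, so a_1 = 2.
  47 = 3*13 + 8, so a_2 = 3.
  13 = 1*8 + 5, so a_3 = 1.
  8 = 1*5 + 3, so a_4 = 1.
  5 = 1*3 + 2, so a_5 = 1.
  3 = 1*2 + 1, so a_6 = 1.
  2 = 2*1 + 0, so a_7 = 2.
so x = [1; 2, 3, 1, 1, 1, 1, 2].
Convergents (p_i = a_i*p_{i-1} + p_{i-2}, q_i = a_i*q_{i-1} + q_{i-2} with p_{-2}=0, p_{-1}=1, q_{-2}=1, q_{-1}=0), until the denominator exceeds 23:
  i=0: a_0=1, p_0 = 1*1 + 0 = 1, q_0 = 1*0 + 1 = 1.
  i=1: a_1=2, p_1 = 2*1 + 1 = 3, q_1 = 2*1 + 0 = 2.
  i=2: a_2=3, p_2 = 3*3 + 1 = 10, q_2 = 3*2 + 1 = 7.
  i=3: a_3=1, p_3 = 1*10 + 3 = 13, q_3 = 1*7 + 2 = 9.
  i=4: a_4=1, p_4 = 1*13 + 10 = 23, q_4 = 1*9 + 7 = 16.
  i=5: a_5=1, p_5 = 1*23 + 13 = 36, q_5 = 1*16 + 9 = 25.
q_5 = 25 > 23, so the last convergent with denominator <= 23 is p_4/q_4 = 23/16.
The closest fraction with denominator <= 23 is either p_4/q_4 or the intermediate fraction (k*p_4 + p_3)/(k*q_4 + q_3) with the largest k >= 1 whose denominator stays <= 23; these approach x as k grows, and every other convergent or intermediate fraction in range is farther away.
Largest k: floor((23 - q_3)/q_4) = floor((23 - 9)/16) = 0.
Since k = 0, no intermediate fraction beyond p_4/q_4 has denominator <= 23, so the convergent 23/16 is the closest (its error is |154*16 - 23*107|/(107*16) = 3/1712).

23/16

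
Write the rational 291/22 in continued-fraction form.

Run the Euclidean algorithm on 291 and 22; the successive quotients are the partial quotients a_0, a_1, ... (each step inverts the fractional part left over by the previous one):
  291 = 13*22 + 5, so a_0 = 13.
  22 = 4*5 + 2, so a_1 = 4.
  5 = 2*2 + 1, so a_2 = 2.
  2 = 2*1 + 0, so a_3 = 2.
The remainder reaches 0 after 4 divisions, so the expansion has 4 partial quotients, read off in order.

[13; 4, 2, 2]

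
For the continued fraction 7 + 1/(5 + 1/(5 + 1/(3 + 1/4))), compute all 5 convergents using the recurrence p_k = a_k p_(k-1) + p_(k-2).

7/1, 36/5, 187/26, 597/83, 2575/358

Using the convergent recurrence p_i = a_i*p_{i-1} + p_{i-2}, q_i = a_i*q_{i-1} + q_{i-2} with p_{-2}=0, p_{-1}=1, q_{-2}=1, q_{-1}=0:
  i=0: a_0=7, p_0 = 7*1 + 0 = 7, q_0 = 7*0 + 1 = 1.
  i=1: a_1=5, p_1 = 5*7 + 1 = 36, q_1 = 5*1 + 0 = 5.
  i=2: a_2=5, p_2 = 5*36 + 7 = 187, q_2 = 5*5 + 1 = 26.
  i=3: a_3=3, p_3 = 3*187 + 36 = 597, q_3 = 3*26 + 5 = 83.
  i=4: a_4=4, p_4 = 4*597 + 187 = 2575, q_4 = 4*83 + 26 = 358.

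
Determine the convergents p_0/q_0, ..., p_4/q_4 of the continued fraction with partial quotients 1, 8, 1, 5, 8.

1/1, 9/8, 10/9, 59/53, 482/433

Using the convergent recurrence p_i = a_i*p_{i-1} + p_{i-2}, q_i = a_i*q_{i-1} + q_{i-2} with p_{-2}=0, p_{-1}=1, q_{-2}=1, q_{-1}=0:
  i=0: a_0=1, p_0 = 1*1 + 0 = 1, q_0 = 1*0 + 1 = 1.
  i=1: a_1=8, p_1 = 8*1 + 1 = 9, q_1 = 8*1 + 0 = 8.
  i=2: a_2=1, p_2 = 1*9 + 1 = 10, q_2 = 1*8 + 1 = 9.
  i=3: a_3=5, p_3 = 5*10 + 9 = 59, q_3 = 5*9 + 8 = 53.
  i=4: a_4=8, p_4 = 8*59 + 10 = 482, q_4 = 8*53 + 9 = 433.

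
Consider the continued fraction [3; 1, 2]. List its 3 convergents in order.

Using the convergent recurrence p_i = a_i*p_{i-1} + p_{i-2}, q_i = a_i*q_{i-1} + q_{i-2} with p_{-2}=0, p_{-1}=1, q_{-2}=1, q_{-1}=0:
  i=0: a_0=3, p_0 = 3*1 + 0 = 3, q_0 = 3*0 + 1 = 1.
  i=1: a_1=1, p_1 = 1*3 + 1 = 4, q_1 = 1*1 + 0 = 1.
  i=2: a_2=2, p_2 = 2*4 + 3 = 11, q_2 = 2*1 + 1 = 3.

3/1, 4/1, 11/3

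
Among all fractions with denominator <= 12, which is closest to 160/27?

71/12

Expand x = 160/27 as a continued fraction with the Euclidean algorithm:
  160 = 5*27 + 25, so a_0 = 5.
  27 = 1*25 + 2, so a_1 = 1.
  25 = 12*2 + 1, so a_2 = 12.
  2 = 2*1 + 0, so a_3 = 2.
so x = [5; 1, 12, 2].
Convergents (p_i = a_i*p_{i-1} + p_{i-2}, q_i = a_i*q_{i-1} + q_{i-2} with p_{-2}=0, p_{-1}=1, q_{-2}=1, q_{-1}=0), until the denominator exceeds 12:
  i=0: a_0=5, p_0 = 5*1 + 0 = 5, q_0 = 5*0 + 1 = 1.
  i=1: a_1=1, p_1 = 1*5 + 1 = 6, q_1 = 1*1 + 0 = 1.
  i=2: a_2=12, p_2 = 12*6 + 5 = 77, q_2 = 12*1 + 1 = 13.
q_2 = 13 > 12, so the last convergent with denominator <= 12 is p_1/q_1 = 6/1.
The closest fraction with denominator <= 12 is either p_1/q_1 or the intermediate fraction (k*p_1 + p_0)/(k*q_1 + q_0) with the largest k >= 1 whose denominator stays <= 12; these approach x as k grows, and every other convergent or intermediate fraction in range is farther away.
Largest k: floor((12 - q_0)/q_1) = floor((12 - 1)/1) = 11.
That gives (11*6 + 5)/(11*1 + 1) = 71/12.
Compare the errors: |x - 6/1| = |160*1 - 6*27|/(27*1) = 2/27, and |x - 71/12| = |160*12 - 71*27|/(27*12) = 3/324.
Cross-multiplying, 3*27 = 81 < 648 = 2*324, so 3/324 is smaller: the intermediate fraction 71/12 is closer to x than 6/1.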